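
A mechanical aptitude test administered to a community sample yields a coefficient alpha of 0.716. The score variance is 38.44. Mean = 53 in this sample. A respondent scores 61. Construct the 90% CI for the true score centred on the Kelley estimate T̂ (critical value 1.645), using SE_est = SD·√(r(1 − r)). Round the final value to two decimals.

SD = √38.44 = 6.20000
T̂ = r·X + (1 − r)·M = 0.71600×61 + 0.28400×53 = 43.67600 + 15.05200 ≈ 58.72800
SE_est = SD × √(r(1 − r)) = 6.20000 × √0.20334 ≈ 6.20000 × 0.45094 ≈ 2.79581
90% CI: 58.72800 ± 4.59910 ≈ (54.12890, 63.32710)

[54.13, 63.33]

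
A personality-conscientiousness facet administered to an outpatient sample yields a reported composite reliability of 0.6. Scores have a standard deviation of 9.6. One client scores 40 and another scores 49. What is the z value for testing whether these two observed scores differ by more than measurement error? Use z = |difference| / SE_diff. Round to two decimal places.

1.05

SEM = 9.600·√(1 − 0.600) ≃ 6.072
Standard error of the difference = 6.072·√2 ≃ 8.587
z = |40 − 49| / 8.587 = 9 / 8.587 ≃ 1.048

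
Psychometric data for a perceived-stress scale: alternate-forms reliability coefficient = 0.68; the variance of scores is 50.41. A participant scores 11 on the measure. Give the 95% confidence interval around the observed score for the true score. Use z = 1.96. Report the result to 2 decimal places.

[3.13, 18.87]

SD = √50.41 ≈ 7.1000
SEM = 7.1000 * √(1 − 0.6800) = 7.1000 * √0.3200 ≈ 7.1000 * 0.5657 ≈ 4.0164
1.96 * SEM ≈ 7.8721
Interval: (3.1279, 18.8721)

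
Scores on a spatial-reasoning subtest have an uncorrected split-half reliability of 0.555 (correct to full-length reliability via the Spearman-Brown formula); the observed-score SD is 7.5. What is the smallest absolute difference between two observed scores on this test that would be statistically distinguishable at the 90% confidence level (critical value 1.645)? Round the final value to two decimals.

9.33

Full-length reliability (Spearman-Brown) = 2(0.555)/(1+0.555) ≈ 0.714
SEM = 7.500 × √(1 − 0.714) = 7.500 × √0.286 ≈ 7.500 × 0.535 ≈ 4.012
SE_diff = √2 × SEM ≈ 5.674
Smallest detectable difference = 1.645×5.674 ≈ 9.334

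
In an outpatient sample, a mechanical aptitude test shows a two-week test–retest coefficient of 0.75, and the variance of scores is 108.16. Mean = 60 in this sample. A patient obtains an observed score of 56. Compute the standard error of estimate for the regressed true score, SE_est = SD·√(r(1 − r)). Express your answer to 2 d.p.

4.50

SD = √108.16 ≈ 10.400
SE_est = SD · √(r(1 − r)) = 10.400 · √0.188 ≈ 10.400 · 0.433 ≈ 4.503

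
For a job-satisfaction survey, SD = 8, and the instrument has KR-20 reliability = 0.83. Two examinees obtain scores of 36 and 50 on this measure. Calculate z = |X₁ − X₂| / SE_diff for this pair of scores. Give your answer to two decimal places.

3.00

The standard error of measurement is 8.00000×√(1 − 0.83000) ≈ 8.00000×0.41231 ≈ 3.29848.
Standard error of the difference = 3.29848·√2 ≈ 4.66476
z = |36 − 50| / 4.66476 = 14 / 4.66476 ≈ 3.00123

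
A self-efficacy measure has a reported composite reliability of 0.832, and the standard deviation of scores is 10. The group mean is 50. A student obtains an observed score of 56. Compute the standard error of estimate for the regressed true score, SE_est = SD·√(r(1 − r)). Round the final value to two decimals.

SE_est = SD * √(r(1 − r)) = 10.0000 * √0.1398 ≃ 10.0000 * 0.3739 ≃ 3.7387

3.74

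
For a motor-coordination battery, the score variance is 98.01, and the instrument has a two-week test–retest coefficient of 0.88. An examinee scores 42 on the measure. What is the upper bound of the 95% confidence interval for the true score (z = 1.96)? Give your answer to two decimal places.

48.72

σ = 98.01^(1/2) = 9.900
The standard error of measurement is 9.900×√(1 − 0.880) ≈ 9.900×0.346 ≈ 3.429.
Margin = 1.96 × 3.429 ≈ 6.722
Upper bound: 42 + 6.722 = 48.722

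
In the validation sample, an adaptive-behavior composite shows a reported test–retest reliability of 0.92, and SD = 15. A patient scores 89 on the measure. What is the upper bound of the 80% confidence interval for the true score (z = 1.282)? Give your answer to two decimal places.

SEM = 15.0000·√(1 − 0.9200) ≃ 4.2426
Half-width = 1.282·4.2426 ≃ 5.4391
Upper bound: 89 + 5.4391 = 94.4391

94.44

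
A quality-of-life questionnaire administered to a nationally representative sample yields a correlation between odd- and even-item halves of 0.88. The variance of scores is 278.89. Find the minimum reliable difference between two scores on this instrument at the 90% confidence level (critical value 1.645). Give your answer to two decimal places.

σ = 278.89^(1/2) = 16.700
Spearman-Brown: r = 2(0.88) / (1 + 0.88) = 1.760 / 1.880 ≃ 0.936
SEM = 16.700 × √(1 − 0.936) = 16.700 × √0.064 ≃ 16.700 × 0.253 ≃ 4.219
SE_diff = √2 × SEM ≃ 5.967
Smallest detectable difference = 1.645×5.967 ≃ 9.815

9.82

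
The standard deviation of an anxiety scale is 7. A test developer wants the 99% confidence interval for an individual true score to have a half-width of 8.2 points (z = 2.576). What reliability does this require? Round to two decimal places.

0.79

Required SEM = 8.2 / 2.576 ≈ 3.183
Required reliability = 1 − (SEM/SD)² = 1 − 0.207 ≈ 0.793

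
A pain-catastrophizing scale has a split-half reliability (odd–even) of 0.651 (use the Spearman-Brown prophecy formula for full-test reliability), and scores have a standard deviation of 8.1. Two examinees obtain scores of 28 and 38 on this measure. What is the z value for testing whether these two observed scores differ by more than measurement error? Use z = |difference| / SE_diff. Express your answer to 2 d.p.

Full-length reliability (Spearman-Brown) = 2(0.651)/(1+0.651) ≈ 0.789
SEM = 8.100 · √(1 − 0.789) = 8.100 · √0.211 ≈ 8.100 · 0.460 ≈ 3.724
Standard error of the difference = 3.724·√2 ≈ 5.267
z = 10 / 5.267 ≈ 1.899

1.90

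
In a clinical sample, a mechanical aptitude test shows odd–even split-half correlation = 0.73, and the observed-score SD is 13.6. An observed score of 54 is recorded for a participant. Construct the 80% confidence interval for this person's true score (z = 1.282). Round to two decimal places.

r_full = 2·0.73 / (1 + 0.73) ≈ 0.844
SEM = 13.600·√(1 − 0.844) ≈ 5.373
Margin = 1.282 · 5.373 ≈ 6.888
80% CI: 54 ± 6.888 = [47.112, 60.888]

[47.11, 60.89]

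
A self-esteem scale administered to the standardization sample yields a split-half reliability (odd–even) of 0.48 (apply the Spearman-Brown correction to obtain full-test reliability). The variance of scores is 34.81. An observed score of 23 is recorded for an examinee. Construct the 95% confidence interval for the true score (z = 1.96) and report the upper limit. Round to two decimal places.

SD = √34.81 ≈ 5.9000
r_full = 2·0.48 / (1 + 0.48) ≈ 0.6486
The standard error of measurement is 5.9000*√(1 − 0.6486) ≈ 5.9000*0.5927 ≈ 3.4972.
Half-width = 1.96*3.4972 ≈ 6.8545
Upper limit = 23 + 6.8545 ≈ 29.8545

29.85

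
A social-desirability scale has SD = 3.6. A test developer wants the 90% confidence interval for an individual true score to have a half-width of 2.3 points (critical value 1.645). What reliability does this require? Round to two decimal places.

Required SEM = 2.3 / 1.645 ≈ 1.39818
r = 1 − (SEM / SD)² = 1 − (1.39818 / 3.6)² ≈ 1 − 0.15084 ≈ 0.84916

0.85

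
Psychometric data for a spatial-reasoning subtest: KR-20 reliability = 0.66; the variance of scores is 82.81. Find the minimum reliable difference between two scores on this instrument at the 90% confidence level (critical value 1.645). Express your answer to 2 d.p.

12.34

σ = 82.81^(1/2) = 9.10000
SEM = 9.10000 × √(1 − 0.66000) = 9.10000 × √0.34000 ≈ 9.10000 × 0.58310 ≈ 5.30617
Standard error of the difference = 5.30617·√2 ≈ 7.50405
Minimum reliable difference = 1.645 × SE_diff ≈ 1.645 × 7.50405 ≈ 12.34417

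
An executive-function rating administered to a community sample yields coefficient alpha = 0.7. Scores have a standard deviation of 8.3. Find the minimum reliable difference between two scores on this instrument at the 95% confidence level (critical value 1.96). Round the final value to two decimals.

SEM = 8.30000 * √(1 − 0.70000) = 8.30000 * √0.30000 ≃ 8.30000 * 0.54772 ≃ 4.54610
Standard error of the difference = 4.54610·√2 ≃ 6.42915
Smallest detectable difference = 1.96*6.42915 ≃ 12.60114

12.60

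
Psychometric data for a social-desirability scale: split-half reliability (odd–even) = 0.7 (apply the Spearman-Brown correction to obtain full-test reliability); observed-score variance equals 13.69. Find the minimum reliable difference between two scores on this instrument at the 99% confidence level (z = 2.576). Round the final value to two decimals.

SD = √13.69 = 3.7000
r_full = 2·0.7 / (1 + 0.7) ≈ 0.8235
SEM = 3.7000*√(1 − 0.8235) ≈ 1.5543
Standard error of the difference = 1.5543·√2 ≈ 2.1981
Smallest detectable difference = 2.576*2.1981 ≈ 5.6624

5.66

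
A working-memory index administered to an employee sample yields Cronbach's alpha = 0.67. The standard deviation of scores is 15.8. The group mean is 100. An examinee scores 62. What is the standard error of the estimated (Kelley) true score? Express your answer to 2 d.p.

SE_est = SD × √(r(1 − r)) = 15.8000 × √0.2211 ≈ 15.8000 × 0.4702 ≈ 7.4294

7.43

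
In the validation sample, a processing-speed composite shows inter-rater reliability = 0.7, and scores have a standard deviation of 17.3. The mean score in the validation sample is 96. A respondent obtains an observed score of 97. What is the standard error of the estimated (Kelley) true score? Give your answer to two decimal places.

SE_est = 17.300*√(0.700*0.300) ≈ 7.928

7.93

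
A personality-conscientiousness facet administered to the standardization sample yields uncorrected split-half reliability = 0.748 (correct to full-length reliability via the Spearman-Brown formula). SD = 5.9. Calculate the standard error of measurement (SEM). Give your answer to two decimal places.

2.24

Spearman-Brown: r = 2(0.748) / (1 + 0.748) = 1.49600 / 1.74800 ≈ 0.85584
SEM = 5.90000·√(1 − 0.85584) ≈ 2.24017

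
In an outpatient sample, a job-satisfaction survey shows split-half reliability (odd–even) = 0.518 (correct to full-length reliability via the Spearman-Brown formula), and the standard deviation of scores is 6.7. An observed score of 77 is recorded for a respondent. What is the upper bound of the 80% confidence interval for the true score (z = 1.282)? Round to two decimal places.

81.84

Spearman-Brown: r = 2(0.518) / (1 + 0.518) = 1.03600 / 1.51800 ≈ 0.68248
The standard error of measurement is 6.70000·√(1 − 0.68248) ≈ 6.70000·0.56349 ≈ 3.77540.
Margin = 1.282 · 3.77540 ≈ 4.84006
Upper bound: 77 + 4.84006 = 81.84006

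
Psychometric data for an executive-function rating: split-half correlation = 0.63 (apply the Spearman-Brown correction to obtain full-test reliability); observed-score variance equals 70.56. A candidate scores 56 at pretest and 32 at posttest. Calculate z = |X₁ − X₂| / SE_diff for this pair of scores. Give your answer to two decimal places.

SD = √70.56 ≈ 8.400
r_full = 2·0.63 / (1 + 0.63) ≈ 0.773
SEM = 8.400 × √(1 − 0.773) = 8.400 × √0.227 ≈ 8.400 × 0.476 ≈ 4.002
Standard error of the difference = 4.002·√2 ≈ 5.660
z = 24 / 5.660 ≈ 4.240

4.24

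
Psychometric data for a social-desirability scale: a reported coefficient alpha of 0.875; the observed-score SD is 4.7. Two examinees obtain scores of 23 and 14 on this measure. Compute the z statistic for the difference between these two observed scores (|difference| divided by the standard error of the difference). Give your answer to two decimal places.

The standard error of measurement is 4.7000×√(1 − 0.8750) ≈ 4.7000×0.3536 ≈ 1.6617.
SE_diff = SEM × √2 ≈ 1.6617 × 1.4142 ≈ 2.3500
z = 9 / 2.3500 ≈ 3.8298

3.83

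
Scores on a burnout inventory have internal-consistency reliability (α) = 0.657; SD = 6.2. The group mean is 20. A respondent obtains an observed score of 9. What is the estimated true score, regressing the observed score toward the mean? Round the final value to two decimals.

12.77

T̂ = r·X + (1 − r)·M = 0.657·9 + 0.343·20 = 5.913 + 6.860 ≈ 12.773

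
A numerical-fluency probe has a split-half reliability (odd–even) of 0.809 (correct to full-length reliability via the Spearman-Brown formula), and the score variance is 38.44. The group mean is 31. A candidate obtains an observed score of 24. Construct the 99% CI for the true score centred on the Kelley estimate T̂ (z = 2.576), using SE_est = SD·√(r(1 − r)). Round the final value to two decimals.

[19.83, 29.65]

σ = 38.44^(1/2) = 6.200
r_full = 2·0.809 / (1 + 0.809) ≈ 0.894
T̂ = r·X + (1 − r)·M = 0.894·24 + 0.106·31 ≈ 21.466 + 3.273 ≈ 24.739
SE_est = SD · √(r(1 − r)) = 6.200 · √0.094 ≈ 6.200 · 0.307 ≈ 1.905
CI = 24.739 ± 2.576 · 1.905 → [19.831, 29.647]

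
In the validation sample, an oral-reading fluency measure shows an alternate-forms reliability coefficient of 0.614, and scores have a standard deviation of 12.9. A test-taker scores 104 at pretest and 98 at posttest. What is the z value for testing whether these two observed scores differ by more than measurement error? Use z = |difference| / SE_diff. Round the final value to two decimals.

SEM = 12.9000 * √(1 − 0.6140) = 12.9000 * √0.3860 ≈ 12.9000 * 0.6213 ≈ 8.0146
Standard error of the difference = 8.0146·√2 ≈ 11.3344
z = |104 − 98| / 11.3344 = 6 / 11.3344 ≈ 0.5294

0.53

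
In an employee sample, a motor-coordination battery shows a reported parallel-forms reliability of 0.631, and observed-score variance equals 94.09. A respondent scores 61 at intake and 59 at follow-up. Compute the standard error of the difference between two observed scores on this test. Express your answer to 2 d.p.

SD = √94.09 = 9.700
SEM = 9.700·√(1 − 0.631) ≈ 5.892
SE_diff = √2 · SEM ≈ 8.333

8.33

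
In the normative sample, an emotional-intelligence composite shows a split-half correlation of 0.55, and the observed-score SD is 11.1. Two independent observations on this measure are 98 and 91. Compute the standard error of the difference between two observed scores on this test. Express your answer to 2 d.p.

8.46

Full-length reliability (Spearman-Brown) = 2(0.55)/(1+0.55) ≈ 0.7097
SEM = 11.1000×√(1 − 0.7097) ≈ 5.9809
SE_diff = SEM × √2 ≈ 5.9809 × 1.4142 ≈ 8.4582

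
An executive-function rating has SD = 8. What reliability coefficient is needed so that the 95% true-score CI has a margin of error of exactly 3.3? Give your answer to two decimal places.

Required SEM = 3.3 / 1.96 ≃ 1.68367
r = 1 − (1.68367/8)² ≃ 1 − 0.04429 ≃ 0.95571

0.96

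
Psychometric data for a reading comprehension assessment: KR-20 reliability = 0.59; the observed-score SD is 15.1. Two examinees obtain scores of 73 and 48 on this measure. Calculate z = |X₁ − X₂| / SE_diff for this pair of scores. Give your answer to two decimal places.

1.83

SEM = 15.100·√(1 − 0.590) ≈ 9.669
SE_diff = SEM · √2 ≈ 9.669 · 1.414 ≈ 13.674
z = |73 − 48| / 13.674 = 25 / 13.674 ≈ 1.828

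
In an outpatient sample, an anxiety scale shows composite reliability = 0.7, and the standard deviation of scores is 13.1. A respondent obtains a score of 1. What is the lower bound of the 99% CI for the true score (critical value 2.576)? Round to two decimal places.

SEM = 13.10000 * √(1 − 0.70000) = 13.10000 * √0.30000 ≈ 13.10000 * 0.54772 ≈ 7.17517
2.576 * SEM ≈ 18.48323
Lower limit = 1 − 18.48323 ≈ -17.48323

-17.48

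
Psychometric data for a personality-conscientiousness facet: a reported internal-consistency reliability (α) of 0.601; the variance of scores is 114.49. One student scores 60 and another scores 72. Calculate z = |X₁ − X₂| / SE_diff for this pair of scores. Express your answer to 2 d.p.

SD = √114.49 ≈ 10.700
The standard error of measurement is 10.700×√(1 − 0.601) ≈ 10.700×0.632 ≈ 6.759.
SE_diff = √2 × SEM ≈ 9.558
z = 12 / 9.558 ≈ 1.255

1.26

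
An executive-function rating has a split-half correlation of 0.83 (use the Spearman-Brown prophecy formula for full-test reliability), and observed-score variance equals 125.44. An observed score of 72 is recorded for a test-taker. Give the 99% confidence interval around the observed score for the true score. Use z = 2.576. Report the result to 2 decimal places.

[63.21, 80.79]

SD = √125.44 = 11.200
r_full = 2·0.83 / (1 + 0.83) ≃ 0.907
SEM = 11.200 × √(1 − 0.907) = 11.200 × √0.093 ≃ 11.200 × 0.305 ≃ 3.414
Half-width = 2.576×3.414 ≃ 8.794
99% CI: 72 ± 8.794 = [63.206, 80.794]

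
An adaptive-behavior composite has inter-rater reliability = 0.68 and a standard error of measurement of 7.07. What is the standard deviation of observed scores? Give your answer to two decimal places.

SD = 7.07 / √(1 − 0.68) ≃ 12.49811

12.50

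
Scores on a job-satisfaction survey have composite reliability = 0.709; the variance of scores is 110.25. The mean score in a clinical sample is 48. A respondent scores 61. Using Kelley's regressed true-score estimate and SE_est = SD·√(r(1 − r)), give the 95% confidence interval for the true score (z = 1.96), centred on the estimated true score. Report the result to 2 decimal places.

SD = √110.25 = 10.5000
T̂ = r·X + (1 − r)·M = 0.7090*61 + 0.2910*48 = 43.2490 + 13.9680 ≃ 57.2170
SE_est = 10.5000*√(0.7090*0.2910) ≃ 4.7693
CI = 57.2170 ± 1.96 * 4.7693 → [47.8691, 66.5649]

[47.87, 66.56]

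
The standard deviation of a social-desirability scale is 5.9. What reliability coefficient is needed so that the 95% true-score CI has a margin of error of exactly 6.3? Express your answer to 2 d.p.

0.70

Required SEM = 6.3 / 1.96 ≈ 3.214
r = 1 − (3.214/5.9)² ≈ 1 − 0.297 ≈ 0.703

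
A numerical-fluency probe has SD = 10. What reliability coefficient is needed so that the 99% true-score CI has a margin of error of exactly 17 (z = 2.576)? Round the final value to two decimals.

0.56

Required SEM = 17 / 2.576 ≈ 6.5994
r = 1 − (6.5994/10)² ≈ 1 − 0.4355 ≈ 0.5645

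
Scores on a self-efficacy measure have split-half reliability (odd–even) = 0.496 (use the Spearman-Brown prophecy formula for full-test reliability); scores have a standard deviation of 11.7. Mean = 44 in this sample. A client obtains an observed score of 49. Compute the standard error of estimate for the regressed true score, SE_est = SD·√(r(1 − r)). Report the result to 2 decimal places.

5.53

Full-length reliability (Spearman-Brown) = 2(0.496)/(1+0.496) ≈ 0.66310
SE_est = SD · √(r(1 − r)) = 11.70000 · √0.22340 ≈ 11.70000 · 0.47265 ≈ 5.53000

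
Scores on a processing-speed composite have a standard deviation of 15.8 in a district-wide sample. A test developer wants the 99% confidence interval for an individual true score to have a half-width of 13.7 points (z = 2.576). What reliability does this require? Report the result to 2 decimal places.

0.89

Required SEM = 13.7 / 2.576 ≈ 5.318
r = 1 − (5.318/15.8)² ≈ 1 − 0.113 ≈ 0.887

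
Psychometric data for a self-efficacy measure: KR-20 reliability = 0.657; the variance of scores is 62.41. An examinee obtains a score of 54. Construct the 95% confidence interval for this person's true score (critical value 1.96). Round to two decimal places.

σ = 62.41^(1/2) = 7.9000
The standard error of measurement is 7.9000×√(1 − 0.6570) ≈ 7.9000×0.5857 ≈ 4.6267.
Half-width = 1.96×4.6267 ≈ 9.0684
CI = 54 ± 9.0684 → [44.9316, 63.0684]

[44.93, 63.07]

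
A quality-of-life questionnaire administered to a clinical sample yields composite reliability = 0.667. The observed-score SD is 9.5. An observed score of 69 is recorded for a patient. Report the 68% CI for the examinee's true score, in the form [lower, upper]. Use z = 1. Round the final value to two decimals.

The standard error of measurement is 9.500*√(1 − 0.667) ≈ 9.500*0.577 ≈ 5.482.
Half-width = 1*5.482 ≈ 5.482
68% CI: 69 ± 5.482 = [63.518, 74.482]

[63.52, 74.48]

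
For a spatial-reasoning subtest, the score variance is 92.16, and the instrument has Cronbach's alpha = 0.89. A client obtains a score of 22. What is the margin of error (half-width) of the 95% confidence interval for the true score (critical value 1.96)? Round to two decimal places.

6.24

SD = √92.16 = 9.600
SEM = 9.600*√(1 − 0.890) ≈ 3.184
1.96 * SEM ≈ 6.241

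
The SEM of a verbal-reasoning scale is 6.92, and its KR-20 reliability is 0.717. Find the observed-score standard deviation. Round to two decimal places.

13.01

σ = SEM·(1 − r)^(−1/2) ≈ 6.92·1.880 ≈ 13.008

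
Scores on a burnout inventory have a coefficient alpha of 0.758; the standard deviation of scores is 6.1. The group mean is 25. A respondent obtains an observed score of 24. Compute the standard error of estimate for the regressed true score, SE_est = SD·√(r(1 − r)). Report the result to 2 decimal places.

SE_est = SD * √(r(1 − r)) = 6.1000 * √0.1834 ≃ 6.1000 * 0.4283 ≃ 2.6126

2.61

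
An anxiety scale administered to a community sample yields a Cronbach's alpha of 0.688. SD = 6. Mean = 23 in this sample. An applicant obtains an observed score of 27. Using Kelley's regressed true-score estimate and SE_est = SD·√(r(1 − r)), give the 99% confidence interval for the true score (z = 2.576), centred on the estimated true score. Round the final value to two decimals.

Estimated true score = 0.68800·27 + (1 − 0.68800)·23 ≈ 25.75200
SE_est = 6.00000·√[r(1 − r)] ≈ 2.77986
99% CI: 25.75200 ± 7.16092 ≈ (18.59108, 32.91292)

[18.59, 32.91]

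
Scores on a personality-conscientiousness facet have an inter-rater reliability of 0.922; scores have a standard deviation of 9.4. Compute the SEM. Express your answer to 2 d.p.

2.63

The standard error of measurement is 9.4000*√(1 − 0.9220) ≃ 9.4000*0.2793 ≃ 2.6253.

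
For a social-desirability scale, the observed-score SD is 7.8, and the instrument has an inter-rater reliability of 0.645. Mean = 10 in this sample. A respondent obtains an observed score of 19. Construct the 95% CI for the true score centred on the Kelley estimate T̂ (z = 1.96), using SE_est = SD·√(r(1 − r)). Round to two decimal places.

T̂ = r·X + (1 − r)·M = 0.6450×19 + 0.3550×10 = 12.2550 + 3.5500 ≃ 15.8050
SE_est = SD × √(r(1 − r)) = 7.8000 × √0.2290 ≃ 7.8000 × 0.4785 ≃ 3.7324
CI = 15.8050 ± 1.96 × 3.7324 → [8.4895, 23.1205]

[8.49, 23.12]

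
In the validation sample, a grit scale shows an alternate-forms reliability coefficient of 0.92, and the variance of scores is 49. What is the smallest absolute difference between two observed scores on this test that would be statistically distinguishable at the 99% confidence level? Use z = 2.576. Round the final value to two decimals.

σ = 49^(1/2) = 7.0000
The standard error of measurement is 7.0000*√(1 − 0.9200) ≃ 7.0000*0.2828 ≃ 1.9799.
Standard error of the difference = 1.9799·√2 ≃ 2.8000
Smallest detectable difference = 2.576*2.8000 ≃ 7.2128

7.21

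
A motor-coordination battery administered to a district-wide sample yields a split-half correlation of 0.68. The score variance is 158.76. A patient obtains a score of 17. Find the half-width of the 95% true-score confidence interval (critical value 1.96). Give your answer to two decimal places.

SD = √158.76 ≈ 12.6000
r_full = 2·0.68 / (1 + 0.68) ≈ 0.8095
SEM = 12.6000 · √(1 − 0.8095) = 12.6000 · √0.1905 ≈ 12.6000 · 0.4364 ≈ 5.4991
1.96 · SEM ≈ 10.7782

10.78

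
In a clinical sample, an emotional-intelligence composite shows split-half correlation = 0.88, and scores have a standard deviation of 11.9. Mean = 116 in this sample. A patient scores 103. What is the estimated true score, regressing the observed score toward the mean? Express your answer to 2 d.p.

103.83

r_full = 2·0.88 / (1 + 0.88) ≈ 0.93617
T̂ = 0.93617(103) + 0.06383(116) ≈ 103.82979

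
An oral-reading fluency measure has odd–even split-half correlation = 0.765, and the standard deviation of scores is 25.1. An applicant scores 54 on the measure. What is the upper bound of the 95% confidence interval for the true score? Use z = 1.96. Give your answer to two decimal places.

71.95

Full-length reliability (Spearman-Brown) = 2(0.765)/(1+0.765) ≈ 0.867
SEM = 25.100 × √(1 − 0.867) = 25.100 × √0.133 ≈ 25.100 × 0.365 ≈ 9.159
Margin = 1.96 × 9.159 ≈ 17.951
Upper limit = 54 + 17.951 ≈ 71.951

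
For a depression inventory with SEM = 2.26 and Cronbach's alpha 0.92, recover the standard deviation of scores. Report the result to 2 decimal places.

7.99

SD = SEM / √(1 − r) = 2.26 / √0.0800 ≃ 2.26 / 0.2828 ≃ 7.9903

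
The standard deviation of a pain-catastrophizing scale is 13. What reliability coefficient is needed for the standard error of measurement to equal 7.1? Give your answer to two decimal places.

Required reliability = 1 − (SEM/SD)² = 1 − 0.29828 ≃ 0.70172

0.70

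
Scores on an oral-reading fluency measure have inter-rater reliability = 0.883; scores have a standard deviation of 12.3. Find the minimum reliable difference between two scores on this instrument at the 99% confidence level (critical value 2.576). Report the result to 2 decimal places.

15.33

The standard error of measurement is 12.300*√(1 − 0.883) ≃ 12.300*0.342 ≃ 4.207.
Standard error of the difference = 4.207·√2 ≃ 5.950
Minimum reliable difference = 2.576 * SE_diff ≃ 2.576 * 5.950 ≃ 15.327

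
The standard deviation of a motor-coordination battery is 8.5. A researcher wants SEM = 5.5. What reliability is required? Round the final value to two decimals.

0.58

r = 1 − (SEM / SD)² = 1 − (5.5000 / 8.5)² ≃ 1 − 0.4187 ≃ 0.5813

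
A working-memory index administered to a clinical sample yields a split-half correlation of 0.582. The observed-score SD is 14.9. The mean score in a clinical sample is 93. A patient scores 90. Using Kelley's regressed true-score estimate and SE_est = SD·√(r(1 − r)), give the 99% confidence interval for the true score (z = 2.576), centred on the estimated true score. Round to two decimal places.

[73.87, 107.72]

Full-length reliability (Spearman-Brown) = 2(0.582)/(1+0.582) ≈ 0.7358
T̂ = 0.7358(90) + 0.2642(93) ≈ 90.7927
SE_est = SD × √(r(1 − r)) = 14.9000 × √0.1944 ≈ 14.9000 × 0.4409 ≈ 6.5697
CI = 90.7927 ± 2.576 × 6.5697 → [73.8692, 107.7162]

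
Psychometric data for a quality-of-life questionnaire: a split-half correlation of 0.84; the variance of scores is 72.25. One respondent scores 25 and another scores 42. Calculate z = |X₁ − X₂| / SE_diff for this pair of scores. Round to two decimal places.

σ = 72.25^(1/2) = 8.50000
Full-length reliability (Spearman-Brown) = 2(0.84)/(1+0.84) ≈ 0.91304
The standard error of measurement is 8.50000·√(1 − 0.91304) ≈ 8.50000·0.29488 ≈ 2.50651.
SE_diff = SEM · √2 ≈ 2.50651 · 1.41421 ≈ 3.54475
z = |25 − 42| / 3.54475 = 17 / 3.54475 ≈ 4.79583

4.80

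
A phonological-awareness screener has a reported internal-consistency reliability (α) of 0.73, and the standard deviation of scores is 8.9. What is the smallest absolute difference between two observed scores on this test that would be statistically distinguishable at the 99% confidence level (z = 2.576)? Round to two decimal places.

SEM = 8.9000 · √(1 − 0.7300) = 8.9000 · √0.2700 ≈ 8.9000 · 0.5196 ≈ 4.6246
SE_diff = √2 · SEM ≈ 6.5401
Smallest detectable difference = 2.576·6.5401 ≈ 16.8474

16.85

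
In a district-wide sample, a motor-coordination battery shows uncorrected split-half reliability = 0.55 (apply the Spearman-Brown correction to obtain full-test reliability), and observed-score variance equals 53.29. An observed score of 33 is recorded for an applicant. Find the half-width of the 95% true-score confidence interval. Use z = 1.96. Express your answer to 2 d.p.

σ = 53.29^(1/2) = 7.3000
Full-length reliability (Spearman-Brown) = 2(0.55)/(1+0.55) ≈ 0.7097
SEM = 7.3000×√(1 − 0.7097) ≈ 3.9334
Half-width = 1.96×3.9334 ≈ 7.7094

7.71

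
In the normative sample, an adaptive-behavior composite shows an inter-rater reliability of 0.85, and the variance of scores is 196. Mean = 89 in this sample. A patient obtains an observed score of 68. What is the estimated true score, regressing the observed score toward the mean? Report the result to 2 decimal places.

71.15

T̂ = 0.8500(68) + 0.1500(89) ≈ 71.1500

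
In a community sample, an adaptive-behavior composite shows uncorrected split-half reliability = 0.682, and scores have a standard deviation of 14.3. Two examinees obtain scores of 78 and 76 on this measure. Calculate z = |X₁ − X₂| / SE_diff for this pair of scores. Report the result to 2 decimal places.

0.23

r_full = 2·0.682 / (1 + 0.682) ≈ 0.811
The standard error of measurement is 14.300·√(1 − 0.811) ≈ 14.300·0.435 ≈ 6.218.
SE_diff = SEM · √2 ≈ 6.218 · 1.414 ≈ 8.793
z = 2 / 8.793 ≈ 0.227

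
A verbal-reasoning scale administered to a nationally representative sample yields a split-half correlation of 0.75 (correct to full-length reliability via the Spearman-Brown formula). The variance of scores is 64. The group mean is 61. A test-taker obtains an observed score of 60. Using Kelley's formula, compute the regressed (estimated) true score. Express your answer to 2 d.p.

60.14

Full-length reliability (Spearman-Brown) = 2(0.75)/(1+0.75) ≈ 0.85714
Estimated true score = 0.85714*60 + (1 − 0.85714)*61 ≈ 60.14286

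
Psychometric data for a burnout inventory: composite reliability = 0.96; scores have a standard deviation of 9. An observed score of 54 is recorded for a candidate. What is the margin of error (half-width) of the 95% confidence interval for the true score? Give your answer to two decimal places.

3.53

SEM = 9.000·√(1 − 0.960) ≈ 1.800
Half-width = 1.96·1.800 ≈ 3.528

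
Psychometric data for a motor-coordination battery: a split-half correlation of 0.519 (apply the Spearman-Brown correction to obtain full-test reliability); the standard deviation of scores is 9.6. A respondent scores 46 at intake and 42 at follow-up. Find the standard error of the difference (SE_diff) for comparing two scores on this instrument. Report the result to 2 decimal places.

7.64

r_full = 2·0.519 / (1 + 0.519) ≈ 0.6833
SEM = 9.6000 * √(1 − 0.6833) = 9.6000 * √0.3167 ≈ 9.6000 * 0.5627 ≈ 5.4021
SE_diff = √2 * SEM ≈ 7.6398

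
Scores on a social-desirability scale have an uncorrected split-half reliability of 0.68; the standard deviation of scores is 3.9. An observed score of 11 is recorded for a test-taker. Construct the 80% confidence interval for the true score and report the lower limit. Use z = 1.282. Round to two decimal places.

Spearman-Brown: r = 2(0.68) / (1 + 0.68) = 1.3600 / 1.6800 ≃ 0.8095
SEM = 3.9000*√(1 − 0.8095) ≃ 1.7021
Half-width = 1.282*1.7021 ≃ 2.1821
Lower limit = 11 − 2.1821 ≃ 8.8179

8.82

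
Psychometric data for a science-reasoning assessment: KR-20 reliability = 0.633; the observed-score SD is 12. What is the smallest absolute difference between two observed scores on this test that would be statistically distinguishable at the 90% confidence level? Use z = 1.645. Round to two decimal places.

16.91

SEM = 12.000 * √(1 − 0.633) = 12.000 * √0.367 ≈ 12.000 * 0.606 ≈ 7.270
SE_diff = √2 * SEM ≈ 10.281
Minimum reliable difference = 1.645 * SE_diff ≈ 1.645 * 10.281 ≈ 16.912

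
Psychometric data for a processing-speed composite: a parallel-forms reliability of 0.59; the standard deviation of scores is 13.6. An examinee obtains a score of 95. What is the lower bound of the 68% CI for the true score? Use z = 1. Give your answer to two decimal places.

86.29

SEM = 13.60000 · √(1 − 0.59000) = 13.60000 · √0.41000 ≃ 13.60000 · 0.64031 ≃ 8.70825
Half-width = 1·8.70825 ≃ 8.70825
Lower limit = 95 − 8.70825 ≃ 86.29175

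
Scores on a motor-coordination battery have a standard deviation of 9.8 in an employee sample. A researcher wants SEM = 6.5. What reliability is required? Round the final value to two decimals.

0.56

r = 1 − (6.5000/9.8)² ≈ 1 − 0.4399 ≈ 0.5601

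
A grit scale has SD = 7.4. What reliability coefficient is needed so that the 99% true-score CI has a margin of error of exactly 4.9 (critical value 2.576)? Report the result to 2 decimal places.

Required SEM = 4.9 / 2.576 ≃ 1.90217
r = 1 − (SEM / SD)² = 1 − (1.90217 / 7.4)² ≃ 1 − 0.06607 ≃ 0.93393

0.93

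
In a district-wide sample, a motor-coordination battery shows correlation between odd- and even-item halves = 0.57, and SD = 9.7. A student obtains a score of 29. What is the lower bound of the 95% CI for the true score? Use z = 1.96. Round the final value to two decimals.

r_full = 2·0.57 / (1 + 0.57) ≃ 0.726
SEM = 9.700 * √(1 − 0.726) = 9.700 * √0.274 ≃ 9.700 * 0.523 ≃ 5.076
1.96 * SEM ≃ 9.950
Lower bound: 29 − 9.950 = 19.050

19.05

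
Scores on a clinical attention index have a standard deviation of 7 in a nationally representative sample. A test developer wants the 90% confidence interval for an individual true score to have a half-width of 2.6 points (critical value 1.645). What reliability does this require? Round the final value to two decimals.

0.95

SEM needed = half-width / z = 2.6/1.645 ≈ 1.581
Required reliability = 1 − (SEM/SD)² = 1 − 0.051 ≈ 0.949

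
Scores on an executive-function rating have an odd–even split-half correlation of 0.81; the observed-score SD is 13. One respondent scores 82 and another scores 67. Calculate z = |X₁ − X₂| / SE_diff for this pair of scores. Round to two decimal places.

Spearman-Brown: r = 2(0.81) / (1 + 0.81) = 1.620 / 1.810 ≈ 0.895
SEM = 13.000 × √(1 − 0.895) = 13.000 × √0.105 ≈ 13.000 × 0.324 ≈ 4.212
Standard error of the difference = 4.212·√2 ≈ 5.957
z = |82 − 67| / 5.957 = 15 / 5.957 ≈ 2.518

2.52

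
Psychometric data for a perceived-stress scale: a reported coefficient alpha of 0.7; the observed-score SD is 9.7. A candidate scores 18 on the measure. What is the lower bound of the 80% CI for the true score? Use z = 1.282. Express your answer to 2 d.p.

11.19

SEM = 9.700 * √(1 − 0.700) = 9.700 * √0.300 ≈ 9.700 * 0.548 ≈ 5.313
1.282 * SEM ≈ 6.811
Lower limit = 18 − 6.811 ≈ 11.189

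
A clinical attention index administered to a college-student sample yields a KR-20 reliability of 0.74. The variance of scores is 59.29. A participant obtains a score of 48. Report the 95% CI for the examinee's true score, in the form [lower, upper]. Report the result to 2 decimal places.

σ = 59.29^(1/2) = 7.7000
The standard error of measurement is 7.7000×√(1 − 0.7400) ≈ 7.7000×0.5099 ≈ 3.9262.
Margin = 1.96 × 3.9262 ≈ 7.6954
CI = 48 ± 7.6954 → [40.3046, 55.6954]

[40.30, 55.70]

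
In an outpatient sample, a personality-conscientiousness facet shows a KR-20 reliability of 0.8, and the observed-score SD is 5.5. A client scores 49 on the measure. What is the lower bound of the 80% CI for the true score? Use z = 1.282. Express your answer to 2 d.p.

45.85

The standard error of measurement is 5.500×√(1 − 0.800) ≈ 5.500×0.447 ≈ 2.460.
Half-width = 1.282×2.460 ≈ 3.153
Lower limit = 49 − 3.153 ≈ 45.847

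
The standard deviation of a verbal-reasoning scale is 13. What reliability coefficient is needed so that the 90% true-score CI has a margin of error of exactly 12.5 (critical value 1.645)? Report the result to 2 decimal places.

Required SEM = 12.5 / 1.645 ≃ 7.599
r = 1 − (7.599/13)² ≃ 1 − 0.342 ≃ 0.658

0.66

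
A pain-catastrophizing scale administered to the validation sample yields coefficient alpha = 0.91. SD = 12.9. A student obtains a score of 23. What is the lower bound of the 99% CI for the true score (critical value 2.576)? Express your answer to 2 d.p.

The standard error of measurement is 12.900*√(1 − 0.910) ≈ 12.900*0.300 ≈ 3.870.
2.576 * SEM ≈ 9.969
Lower limit = 23 − 9.969 ≈ 13.031

13.03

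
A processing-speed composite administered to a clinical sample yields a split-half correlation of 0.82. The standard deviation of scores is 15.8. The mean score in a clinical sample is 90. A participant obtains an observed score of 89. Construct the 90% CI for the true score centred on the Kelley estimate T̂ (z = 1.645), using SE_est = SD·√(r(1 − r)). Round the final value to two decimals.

[81.34, 96.86]

Spearman-Brown: r = 2(0.82) / (1 + 0.82) = 1.64000 / 1.82000 ≈ 0.90110
Estimated true score = 0.90110·89 + (1 − 0.90110)·90 ≈ 89.09890
SE_est = 15.80000·√[r(1 − r)] ≈ 4.71676
90% CI: 89.09890 ± 7.75907 ≈ (81.33983, 96.85797)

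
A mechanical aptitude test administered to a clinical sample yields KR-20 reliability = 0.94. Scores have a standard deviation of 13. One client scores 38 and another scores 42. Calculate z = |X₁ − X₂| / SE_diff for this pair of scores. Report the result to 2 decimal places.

SEM = 13.00000 × √(1 − 0.94000) = 13.00000 × √0.06000 ≈ 13.00000 × 0.24495 ≈ 3.18434
Standard error of the difference = 3.18434·√2 ≈ 4.50333
z = 4 / 4.50333 ≈ 0.88823

0.89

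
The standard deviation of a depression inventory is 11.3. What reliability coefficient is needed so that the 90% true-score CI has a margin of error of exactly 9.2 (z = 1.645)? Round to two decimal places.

0.76

Required SEM = 9.2 / 1.645 ≈ 5.59271
r = 1 − (SEM / SD)² = 1 − (5.59271 / 11.3)² ≈ 1 − 0.24496 ≈ 0.75504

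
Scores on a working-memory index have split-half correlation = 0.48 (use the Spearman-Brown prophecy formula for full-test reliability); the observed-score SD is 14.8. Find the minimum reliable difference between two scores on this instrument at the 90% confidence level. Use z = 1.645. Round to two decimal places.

Full-length reliability (Spearman-Brown) = 2(0.48)/(1+0.48) ≈ 0.649
SEM = 14.800 · √(1 − 0.649) = 14.800 · √0.351 ≈ 14.800 · 0.593 ≈ 8.773
Standard error of the difference = 8.773·√2 ≈ 12.406
Minimum reliable difference = 1.645 · SE_diff ≈ 1.645 · 12.406 ≈ 20.409

20.41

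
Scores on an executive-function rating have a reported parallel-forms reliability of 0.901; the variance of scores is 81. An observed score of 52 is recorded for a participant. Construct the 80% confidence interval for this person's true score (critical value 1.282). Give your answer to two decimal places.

[48.37, 55.63]

σ = 81^(1/2) = 9.0000
SEM = 9.0000 × √(1 − 0.9010) = 9.0000 × √0.0990 ≈ 9.0000 × 0.3146 ≈ 2.8318
Half-width = 1.282×2.8318 ≈ 3.6303
80% CI: 52 ± 3.6303 = [48.3697, 55.6303]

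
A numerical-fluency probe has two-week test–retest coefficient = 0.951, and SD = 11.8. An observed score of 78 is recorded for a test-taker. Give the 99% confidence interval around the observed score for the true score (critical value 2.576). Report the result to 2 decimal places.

[71.27, 84.73]

SEM = 11.80000·√(1 − 0.95100) ≈ 2.61204
Margin = 2.576 · 2.61204 ≈ 6.72862
CI = 78 ± 6.72862 → [71.27138, 84.72862]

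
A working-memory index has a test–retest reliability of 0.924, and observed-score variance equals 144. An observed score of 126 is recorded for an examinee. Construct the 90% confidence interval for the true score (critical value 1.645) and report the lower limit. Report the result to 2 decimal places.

120.56

σ = 144^(1/2) = 12.0000
SEM = 12.0000·√(1 − 0.9240) ≈ 3.3082
Half-width = 1.645·3.3082 ≈ 5.4419
Lower bound: 126 − 5.4419 = 120.5581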